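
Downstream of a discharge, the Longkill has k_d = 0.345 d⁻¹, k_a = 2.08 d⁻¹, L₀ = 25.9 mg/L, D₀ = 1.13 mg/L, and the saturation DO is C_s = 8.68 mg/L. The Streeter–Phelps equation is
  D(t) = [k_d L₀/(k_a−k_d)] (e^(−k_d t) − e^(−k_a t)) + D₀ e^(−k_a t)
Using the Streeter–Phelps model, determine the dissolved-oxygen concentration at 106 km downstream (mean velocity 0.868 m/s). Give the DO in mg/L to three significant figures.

Travel time t = x/v = 106 km / (0.868 m/s) = 106000 m / 0.868 m/s = 122100 s = 1.413 d.
k_d L₀/(k_a−k_d) = 0.345×25.9/(2.08−0.345) = 8.935/1.735 = 5.150 mg/L.
e^(−k_d t) = e^(−0.345×1.413) = 0.6141; e^(−k_a t) = e^(−2.08×1.413) = 0.05287.
D = 5.150 × (0.6141 − 0.05287) + 1.13 × 0.05287 = 2.890 + 0.05974 = 2.950 mg/L.
DO = C_s − D = 8.68 − 2.950 = 5.730 mg/L.

DO ≈ 5.73 mg/L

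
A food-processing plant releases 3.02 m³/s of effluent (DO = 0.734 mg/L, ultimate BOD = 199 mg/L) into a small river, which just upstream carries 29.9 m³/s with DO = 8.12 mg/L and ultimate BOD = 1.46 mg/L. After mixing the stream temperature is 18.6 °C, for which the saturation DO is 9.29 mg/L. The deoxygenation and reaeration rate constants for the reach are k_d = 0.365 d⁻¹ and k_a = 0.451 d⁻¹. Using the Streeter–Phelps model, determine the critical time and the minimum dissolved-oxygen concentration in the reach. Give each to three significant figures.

t_c ≈ 2.20 d; minimum DO ≈ 2.19 mg/L

Mixed DO = (29.9×8.12 + 3.02×0.734)/(29.9+3.02) = 245.0/32.92 = 7.442 mg/L.
Mixed L₀ = (29.9×1.46 + 3.02×199)/(32.92) = 644.6/32.92 = 19.58 mg/L.
Initial deficit D₀ = C_s − DO₀ = 9.29 − 7.442 = 1.848 mg/L.
t_c = (1/0.08600) ln[(0.451/0.365)(1 − 1.848×0.08600/(0.365×19.58))] = 11.63 × ln(1.208) = 2.199 d.
D_c = (0.365/0.451) × 19.58 × e^(−0.365×2.199) = 0.8093 × 19.58 × 0.4482 = 7.103 mg/L.
Minimum DO = 9.29 − 7.103 = 2.187 mg/L.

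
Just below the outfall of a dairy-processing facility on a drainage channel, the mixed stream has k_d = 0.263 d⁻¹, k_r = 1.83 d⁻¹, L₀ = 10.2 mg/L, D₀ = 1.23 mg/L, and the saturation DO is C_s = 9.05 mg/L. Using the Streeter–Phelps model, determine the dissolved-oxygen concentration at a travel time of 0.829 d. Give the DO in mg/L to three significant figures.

k_d L₀/(k_r−k_d) = 0.263×10.2/(1.83−0.263) = 2.683/1.567 = 1.712 mg/L.
e^(−k_d t) = e^(−0.263×0.8290) = 0.8041; e^(−k_r t) = e^(−1.83×0.8290) = 0.2194.
D = 1.712 × (0.8041 − 0.2194) + 1.23 × 0.2194 = 1.001 + 0.2698 = 1.271 mg/L.
DO = C_s − D = 9.05 − 1.271 = 7.779 mg/L.

DO ≈ 7.78 mg/L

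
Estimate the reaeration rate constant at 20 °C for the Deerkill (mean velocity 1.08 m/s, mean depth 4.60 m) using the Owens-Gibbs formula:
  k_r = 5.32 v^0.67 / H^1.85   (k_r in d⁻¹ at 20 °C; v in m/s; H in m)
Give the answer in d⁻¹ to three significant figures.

k_r = 5.32 × 1.08^0.67 / 4.60^1.85 = 5.32 × 1.053 / 16.83 = 0.3328 d⁻¹.

k_r ≈ 0.333 d⁻¹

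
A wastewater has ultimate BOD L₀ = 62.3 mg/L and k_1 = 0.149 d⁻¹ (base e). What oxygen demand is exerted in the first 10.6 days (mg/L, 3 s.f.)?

y ≈ 49.5 mg/L

y_t = L₀(1 − e^(−k_1 t)) = 62.3 × (1 − e^(−0.149×10.6))
= 62.3 × (1 − 0.2061) = 62.3 × 0.7939 = 49.46 mg/L.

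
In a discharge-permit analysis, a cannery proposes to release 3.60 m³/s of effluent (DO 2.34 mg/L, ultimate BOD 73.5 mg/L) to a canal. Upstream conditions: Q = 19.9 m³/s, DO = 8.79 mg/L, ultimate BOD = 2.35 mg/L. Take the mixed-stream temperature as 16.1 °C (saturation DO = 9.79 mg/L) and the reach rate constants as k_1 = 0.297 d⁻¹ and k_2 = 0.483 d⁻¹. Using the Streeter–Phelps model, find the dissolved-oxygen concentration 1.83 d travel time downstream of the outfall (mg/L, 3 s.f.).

DO ≈ 5.42 mg/L

Mixed DO = (19.9×8.79 + 3.60×2.34)/(19.9+3.60) = 183.3/23.50 = 7.802 mg/L.
Mixed L₀ = (19.9×2.35 + 3.60×73.5)/(23.50) = 311.4/23.50 = 13.25 mg/L.
Initial deficit D₀ = C_s − DO₀ = 9.79 − 7.802 = 1.988 mg/L.
D(1.83) = [0.297×13.25/(0.483−0.297)](e^(−0.297×1.83) − e^(−0.483×1.83)) + 1.988 e^(−0.483×1.83)
= 21.16 × (0.5807 − 0.4132) + 1.988 × 0.4132 = 4.366 mg/L.
DO = 9.79 − 4.366 = 5.424 mg/L.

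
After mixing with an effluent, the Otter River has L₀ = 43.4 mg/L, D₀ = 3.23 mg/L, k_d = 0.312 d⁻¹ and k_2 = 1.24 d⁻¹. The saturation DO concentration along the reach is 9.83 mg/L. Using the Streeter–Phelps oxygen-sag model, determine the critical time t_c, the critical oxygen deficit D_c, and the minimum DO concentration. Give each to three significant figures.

t_c ≈ 1.22 d; D_c ≈ 7.47 mg/L; min DO ≈ 2.36 mg/L

With k_2/k_d = 3.974 and 1 − D₀(k_2−k_d)/(k_d L₀) = 0.7786,
t_c = ln(3.974 × 0.7786) / (1.24 − 0.312) = ln(3.095) / 0.9280 = 1.130/0.9280 = 1.217 d.
L(t_c) = L₀ e^(−k_d t_c) = 43.4 × 0.6840 = 29.69 mg/L, and at the critical point k_2 D_c = k_d L, so D_c = (0.312/1.24) × 29.69 = 7.469 mg/L.
Minimum DO = C_s − D_c = 9.83 − 7.469 = 2.361 mg/L.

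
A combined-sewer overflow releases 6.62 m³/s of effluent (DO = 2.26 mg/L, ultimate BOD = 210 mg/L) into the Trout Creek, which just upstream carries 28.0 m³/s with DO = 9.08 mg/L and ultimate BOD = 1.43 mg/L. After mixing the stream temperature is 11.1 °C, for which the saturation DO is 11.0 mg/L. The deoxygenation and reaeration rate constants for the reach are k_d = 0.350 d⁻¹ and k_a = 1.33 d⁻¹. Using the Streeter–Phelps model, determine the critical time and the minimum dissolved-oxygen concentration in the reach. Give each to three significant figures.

t_c ≈ 1.11 d; minimum DO ≈ 3.63 mg/L

Mixed DO = (28.0×9.08 + 6.62×2.26)/(28.0+6.62) = 269.2/34.62 = 7.776 mg/L.
Mixed L₀ = (28.0×1.43 + 6.62×210)/(34.62) = 1430/34.62 = 41.31 mg/L.
Initial deficit D₀ = C_s − DO₀ = 11.0 − 7.776 = 3.224 mg/L.
t_c = (1/0.9800) ln[(1.33/0.350)(1 − 3.224×0.9800/(0.350×41.31))] = 1.020 × ln(2.970) = 1.111 d.
D_c = (0.350/1.33) × 41.31 × e^(−0.350×1.111) = 0.2632 × 41.31 × 0.6779 = 7.370 mg/L.
Minimum DO = 11.0 − 7.370 = 3.630 mg/L.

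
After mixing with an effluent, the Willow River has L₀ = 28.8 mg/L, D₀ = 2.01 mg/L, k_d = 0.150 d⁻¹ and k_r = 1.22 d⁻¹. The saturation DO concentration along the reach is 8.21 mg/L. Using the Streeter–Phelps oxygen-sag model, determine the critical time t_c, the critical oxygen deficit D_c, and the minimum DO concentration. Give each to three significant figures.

t_c = [1/(k_r−k_d)] ln[(k_r/k_d)(1 − D₀(k_r−k_d)/(k_d L₀))]
= [1/(1.22−0.150)] ln[(1.22/0.150)(1 − 2.01×1.070/(0.150×28.8))]
= (1/1.070) ln[8.133 × 0.5022] = 0.9346 × ln(4.084) = 0.9346 × 1.407 = 1.315 d.
L(t_c) = L₀ e^(−k_d t_c) = 28.8 × 0.8210 = 23.64 mg/L, and at the critical point k_r D_c = k_d L, so D_c = (0.150/1.22) × 23.64 = 2.907 mg/L.
Minimum DO = C_s − D_c = 8.21 − 2.907 = 5.303 mg/L.

t_c ≈ 1.32 d; D_c ≈ 2.91 mg/L; min DO ≈ 5.30 mg/L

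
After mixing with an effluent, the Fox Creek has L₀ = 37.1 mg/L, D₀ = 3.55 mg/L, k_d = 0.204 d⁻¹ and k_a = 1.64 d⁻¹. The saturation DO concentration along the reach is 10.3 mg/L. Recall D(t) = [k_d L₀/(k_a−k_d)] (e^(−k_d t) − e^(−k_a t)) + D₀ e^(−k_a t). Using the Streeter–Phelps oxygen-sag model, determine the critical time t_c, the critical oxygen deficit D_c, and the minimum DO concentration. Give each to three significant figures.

With k_a/k_d = 8.039 and 1 − D₀(k_a−k_d)/(k_d L₀) = 0.3264,
t_c = ln(8.039 × 0.3264) / (1.64 − 0.204) = ln(2.624) / 1.436 = 0.9648/1.436 = 0.6719 d.
L(t_c) = L₀ e^(−k_d t_c) = 37.1 × 0.8719 = 32.35 mg/L, and at the critical point k_a D_c = k_d L, so D_c = (0.204/1.64) × 32.35 = 4.024 mg/L.
Minimum DO = C_s − D_c = 10.3 − 4.024 = 6.276 mg/L.

t_c ≈ 0.672 d; D_c ≈ 4.02 mg/L; min DO ≈ 6.28 mg/L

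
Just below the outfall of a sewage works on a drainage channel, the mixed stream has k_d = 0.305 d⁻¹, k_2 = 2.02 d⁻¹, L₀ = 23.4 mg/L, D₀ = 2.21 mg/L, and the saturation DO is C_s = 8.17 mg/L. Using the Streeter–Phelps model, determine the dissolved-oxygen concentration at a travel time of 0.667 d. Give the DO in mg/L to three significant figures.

k_d L₀/(k_2−k_d) = 0.305×23.4/(2.02−0.305) = 7.137/1.715 = 4.162 mg/L.
e^(−k_d t) = e^(−0.305×0.6670) = 0.8159; e^(−k_2 t) = e^(−2.02×0.6670) = 0.2599.
D = 4.162 × (0.8159 − 0.2599) + 2.21 × 0.2599 = 2.314 + 0.5744 = 2.888 mg/L.
DO = C_s − D = 8.17 − 2.888 = 5.282 mg/L.

DO ≈ 5.28 mg/L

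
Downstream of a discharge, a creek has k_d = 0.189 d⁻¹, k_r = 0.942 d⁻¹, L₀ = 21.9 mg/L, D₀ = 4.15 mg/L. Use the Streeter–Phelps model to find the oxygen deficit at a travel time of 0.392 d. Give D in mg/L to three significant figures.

k_d L₀/(k_r−k_d) = 0.189×21.9/(0.942−0.189) = 4.139/0.7530 = 5.497 mg/L.
e^(−k_d t) = e^(−0.189×0.3920) = 0.9286; e^(−k_r t) = e^(−0.942×0.3920) = 0.6912.
D = 5.497 × (0.9286 − 0.6912) + 4.15 × 0.6912 = 1.305 + 2.869 = 4.173 mg/L.

D ≈ 4.17 mg/L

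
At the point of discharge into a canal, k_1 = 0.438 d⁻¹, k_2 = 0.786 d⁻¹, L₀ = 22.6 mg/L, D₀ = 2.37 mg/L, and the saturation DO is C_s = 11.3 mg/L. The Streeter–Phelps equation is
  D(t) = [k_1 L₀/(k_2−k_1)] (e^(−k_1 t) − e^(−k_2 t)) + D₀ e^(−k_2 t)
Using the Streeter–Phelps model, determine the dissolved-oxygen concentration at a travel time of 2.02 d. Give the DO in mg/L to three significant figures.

DO ≈ 4.89 mg/L

k_1 L₀/(k_2−k_1) = 0.438×22.6/(0.786−0.438) = 9.899/0.3480 = 28.44 mg/L.
e^(−k_1 t) = e^(−0.438×2.020) = 0.4128; e^(−k_2 t) = e^(−0.786×2.020) = 0.2044.
D = 28.44 × (0.4128 − 0.2044) + 2.37 × 0.2044 = 5.929 + 0.4844 = 6.413 mg/L.
DO = C_s − D = 11.3 − 6.413 = 4.887 mg/L.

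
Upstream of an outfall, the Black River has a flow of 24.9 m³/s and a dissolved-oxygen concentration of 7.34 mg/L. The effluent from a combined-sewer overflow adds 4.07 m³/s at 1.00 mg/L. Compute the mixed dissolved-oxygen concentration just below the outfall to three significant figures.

6.45 mg/L

Flow-weighted mixing: C = (Q_r C_r + Q_w C_w)/(Q_r + Q_w)
= (24.9×7.34 + 4.07×1.00)/(24.9 + 4.07) = 186.8/28.97 = 6.449 mg/L.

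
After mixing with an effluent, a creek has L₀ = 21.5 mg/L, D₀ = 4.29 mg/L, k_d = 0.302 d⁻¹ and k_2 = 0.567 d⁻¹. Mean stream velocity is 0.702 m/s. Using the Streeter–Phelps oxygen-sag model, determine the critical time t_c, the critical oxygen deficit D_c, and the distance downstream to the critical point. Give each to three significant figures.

With k_2/k_d = 1.877 and 1 − D₀(k_2−k_d)/(k_d L₀) = 0.8249,
t_c = ln(1.877 × 0.8249) / (0.567 − 0.302) = ln(1.549) / 0.2650 = 0.4375/0.2650 = 1.651 d.
L(t_c) = L₀ e^(−k_d t_c) = 21.5 × 0.6074 = 13.06 mg/L, and at the critical point k_2 D_c = k_d L, so D_c = (0.302/0.567) × 13.06 = 6.956 mg/L.
x_c = v t_c = 0.702 m/s × 1.651 d × 86400 s/d = 100100 m ≈ 100 km.

t_c ≈ 1.65 d; D_c ≈ 6.96 mg/L; x_c ≈ 100 km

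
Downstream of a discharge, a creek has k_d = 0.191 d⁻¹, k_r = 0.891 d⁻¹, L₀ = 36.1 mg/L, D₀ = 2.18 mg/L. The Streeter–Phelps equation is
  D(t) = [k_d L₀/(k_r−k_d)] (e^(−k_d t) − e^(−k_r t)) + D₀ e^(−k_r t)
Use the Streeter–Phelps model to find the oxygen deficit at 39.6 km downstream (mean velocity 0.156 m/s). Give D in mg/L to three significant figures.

D ≈ 5.06 mg/L

Travel time t = x/v = 39.6 km / (0.156 m/s) = 39600 m / 0.156 m/s = 253800 s = 2.938 d.
k_d L₀/(k_r−k_d) = 0.191×36.1/(0.891−0.191) = 6.895/0.7000 = 9.850 mg/L.
e^(−k_d t) = e^(−0.191×2.938) = 0.5705; e^(−k_r t) = e^(−0.891×2.938) = 0.07296.
D = 9.850 × (0.5705 − 0.07296) + 2.18 × 0.07296 = 4.901 + 0.1591 = 5.060 mg/L.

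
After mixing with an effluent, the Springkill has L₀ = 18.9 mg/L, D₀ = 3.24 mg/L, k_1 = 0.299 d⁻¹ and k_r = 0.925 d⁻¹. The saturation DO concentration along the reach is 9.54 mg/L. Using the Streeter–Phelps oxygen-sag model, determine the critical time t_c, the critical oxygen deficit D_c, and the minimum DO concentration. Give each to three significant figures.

t_c ≈ 1.09 d; D_c ≈ 4.41 mg/L; min DO ≈ 5.13 mg/L

With k_r/k_1 = 3.094 and 1 − D₀(k_r−k_1)/(k_1 L₀) = 0.6411,
t_c = ln(3.094 × 0.6411) / (0.925 − 0.299) = ln(1.983) / 0.6260 = 0.6848/0.6260 = 1.094 d.
L(t_c) = L₀ e^(−k_1 t_c) = 18.9 × 0.7210 = 13.63 mg/L, and at the critical point k_r D_c = k_1 L, so D_c = (0.299/0.925) × 13.63 = 4.405 mg/L.
Minimum DO = C_s − D_c = 9.54 − 4.405 = 5.135 mg/L.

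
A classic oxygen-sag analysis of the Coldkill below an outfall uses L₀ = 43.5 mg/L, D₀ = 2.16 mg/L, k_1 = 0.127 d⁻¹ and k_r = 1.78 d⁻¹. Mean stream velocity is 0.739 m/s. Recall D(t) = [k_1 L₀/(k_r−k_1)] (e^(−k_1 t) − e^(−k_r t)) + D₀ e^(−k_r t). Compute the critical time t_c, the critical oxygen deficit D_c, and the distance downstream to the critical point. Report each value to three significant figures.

t_c ≈ 0.968 d; D_c ≈ 2.74 mg/L; x_c ≈ 61.8 km

At the critical point dD/dt = 0, so k_1 L₀ e^(−k_1 t) = k_r D. Substituting D(t) from the Streeter–Phelps equation and solving for t gives
t_c = ln[(k_r/k_1)(1 − D₀(k_r−k_1)/(k_1 L₀))] / (k_r−k_1).
Here k_r−k_1 = 1.653 d⁻¹ and 1 − D₀(k_r−k_1)/(k_1 L₀) = 1 − 2.16×1.653/(0.127×43.5) = 0.3537, so
t_c = ln(14.02 × 0.3537) / 1.653 = 1.601 / 1.653 = 0.9685 d.
L(t_c) = L₀ e^(−k_1 t_c) = 43.5 × 0.8843 = 38.47 mg/L, and at the critical point k_r D_c = k_1 L, so D_c = (0.127/1.78) × 38.47 = 2.744 mg/L.
x_c = v t_c = 0.739 m/s × 0.9685 d × 86400 s/d = 61840 m ≈ 61.8 km.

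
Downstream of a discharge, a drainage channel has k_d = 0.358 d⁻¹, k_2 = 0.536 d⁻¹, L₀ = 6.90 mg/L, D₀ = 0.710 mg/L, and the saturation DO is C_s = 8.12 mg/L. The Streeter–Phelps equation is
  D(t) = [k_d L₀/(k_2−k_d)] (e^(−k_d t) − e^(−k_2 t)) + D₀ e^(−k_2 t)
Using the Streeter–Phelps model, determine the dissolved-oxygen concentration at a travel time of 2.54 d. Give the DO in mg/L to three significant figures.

k_d L₀/(k_2−k_d) = 0.358×6.90/(0.536−0.358) = 2.470/0.1780 = 13.88 mg/L.
e^(−k_d t) = e^(−0.358×2.540) = 0.4028; e^(−k_2 t) = e^(−0.536×2.540) = 0.2563.
D = 13.88 × (0.4028 − 0.2563) + 0.710 × 0.2563 = 2.033 + 0.1820 = 2.215 mg/L.
DO = C_s − D = 8.12 − 2.215 = 5.905 mg/L.

DO ≈ 5.90 mg/L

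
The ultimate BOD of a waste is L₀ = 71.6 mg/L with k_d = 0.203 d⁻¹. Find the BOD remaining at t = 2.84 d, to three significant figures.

L_t = L₀ e^(−k_d t) = 71.6 × e^(−0.203×2.84) = 71.6 × 0.5619 = 40.23 mg/L.

L ≈ 40.2 mg/L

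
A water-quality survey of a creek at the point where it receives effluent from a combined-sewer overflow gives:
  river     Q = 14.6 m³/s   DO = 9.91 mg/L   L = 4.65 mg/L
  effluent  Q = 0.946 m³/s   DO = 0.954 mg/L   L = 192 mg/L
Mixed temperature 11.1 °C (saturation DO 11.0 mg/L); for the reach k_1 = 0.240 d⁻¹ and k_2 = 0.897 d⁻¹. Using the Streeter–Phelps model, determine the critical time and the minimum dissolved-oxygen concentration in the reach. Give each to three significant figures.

Mixed DO = (14.6×9.91 + 0.946×0.954)/(14.6+0.946) = 145.6/15.55 = 9.365 mg/L.
Mixed L₀ = (14.6×4.65 + 0.946×192)/(15.55) = 249.5/15.55 = 16.05 mg/L.
Initial deficit D₀ = C_s − DO₀ = 11.0 − 9.365 = 1.635 mg/L.
t_c = (1/0.6570) ln[(0.897/0.240)(1 − 1.635×0.6570/(0.240×16.05))] = 1.522 × ln(2.695) = 1.509 d.
D_c = (0.240/0.897) × 16.05 × e^(−0.240×1.509) = 0.2676 × 16.05 × 0.6961 = 2.990 mg/L.
Minimum DO = 11.0 − 2.990 = 8.010 mg/L.

t_c ≈ 1.51 d; minimum DO ≈ 8.01 mg/L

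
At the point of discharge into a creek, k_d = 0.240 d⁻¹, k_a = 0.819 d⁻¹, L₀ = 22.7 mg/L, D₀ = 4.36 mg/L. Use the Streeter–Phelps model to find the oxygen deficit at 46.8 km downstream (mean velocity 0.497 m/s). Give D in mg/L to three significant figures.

Travel time t = x/v = 46.8 km / (0.497 m/s) = 46800 m / 0.497 m/s = 94160 s = 1.090 d.
k_d L₀/(k_a−k_d) = 0.240×22.7/(0.819−0.240) = 5.448/0.5790 = 9.409 mg/L.
e^(−k_d t) = e^(−0.240×1.090) = 0.7698; e^(−k_a t) = e^(−0.819×1.090) = 0.4096.
D = 9.409 × (0.7698 − 0.4096) + 4.36 × 0.4096 = 3.390 + 1.786 = 5.176 mg/L.

D ≈ 5.18 mg/L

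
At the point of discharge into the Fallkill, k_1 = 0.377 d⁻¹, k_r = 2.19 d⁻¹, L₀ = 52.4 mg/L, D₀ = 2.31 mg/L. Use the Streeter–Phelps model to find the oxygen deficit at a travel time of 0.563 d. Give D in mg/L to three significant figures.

D ≈ 6.31 mg/L

k_1 L₀/(k_r−k_1) = 0.377×52.4/(2.19−0.377) = 19.75/1.813 = 10.90 mg/L.
e^(−k_1 t) = e^(−0.377×0.5630) = 0.8088; e^(−k_r t) = e^(−2.19×0.5630) = 0.2914.
D = 10.90 × (0.8088 − 0.2914) + 2.31 × 0.2914 = 5.637 + 0.6732 = 6.310 mg/L.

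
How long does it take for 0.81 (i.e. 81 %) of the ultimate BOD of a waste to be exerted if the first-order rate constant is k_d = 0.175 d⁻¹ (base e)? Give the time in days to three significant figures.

t ≈ 9.49 d

y/L₀ = 1 − e^(−k_d t) = 0.81 ⇒ e^(−k_d t) = 0.190
t = −ln(0.190) / 0.175 = 1.661 / 0.175 = 9.490 d.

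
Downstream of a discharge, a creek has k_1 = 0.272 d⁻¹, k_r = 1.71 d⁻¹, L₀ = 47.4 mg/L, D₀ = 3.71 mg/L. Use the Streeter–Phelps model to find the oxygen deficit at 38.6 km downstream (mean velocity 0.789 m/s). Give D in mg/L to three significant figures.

Travel time t = x/v = 38.6 km / (0.789 m/s) = 38600 m / 0.789 m/s = 48920 s = 0.5662 d.
k_1 L₀/(k_r−k_1) = 0.272×47.4/(1.71−0.272) = 12.89/1.438 = 8.966 mg/L.
e^(−k_1 t) = e^(−0.272×0.5662) = 0.8573; e^(−k_r t) = e^(−1.71×0.5662) = 0.3797.
D = 8.966 × (0.8573 − 0.3797) + 3.71 × 0.3797 = 4.281 + 1.409 = 5.690 mg/L.

D ≈ 5.69 mg/L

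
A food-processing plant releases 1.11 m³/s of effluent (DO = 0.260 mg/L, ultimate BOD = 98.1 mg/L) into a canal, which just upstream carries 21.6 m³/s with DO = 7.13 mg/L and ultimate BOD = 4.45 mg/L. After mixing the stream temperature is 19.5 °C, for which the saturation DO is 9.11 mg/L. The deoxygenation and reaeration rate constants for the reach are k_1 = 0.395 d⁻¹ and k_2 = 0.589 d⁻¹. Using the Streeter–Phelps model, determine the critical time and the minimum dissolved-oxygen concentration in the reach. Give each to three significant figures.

Mixed DO = (21.6×7.13 + 1.11×0.260)/(21.6+1.11) = 154.3/22.71 = 6.794 mg/L.
Mixed L₀ = (21.6×4.45 + 1.11×98.1)/(22.71) = 205.0/22.71 = 9.027 mg/L.
Initial deficit D₀ = C_s − DO₀ = 9.11 − 6.794 = 2.316 mg/L.
t_c = (1/0.1940) ln[(0.589/0.395)(1 − 2.316×0.1940/(0.395×9.027))] = 5.155 × ln(1.303) = 1.365 d.
D_c = (0.395/0.589) × 9.027 × e^(−0.395×1.365) = 0.6706 × 9.027 × 0.5832 = 3.530 mg/L.
Minimum DO = 9.11 − 3.530 = 5.580 mg/L.

t_c ≈ 1.37 d; minimum DO ≈ 5.58 mg/L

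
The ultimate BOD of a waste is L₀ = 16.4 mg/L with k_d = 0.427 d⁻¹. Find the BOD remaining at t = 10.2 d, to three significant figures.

L ≈ 0.211 mg/L

L_t = L₀ e^(−k_d t) = 16.4 × e^(−0.427×10.2) = 16.4 × 0.01284 = 0.2105 mg/L.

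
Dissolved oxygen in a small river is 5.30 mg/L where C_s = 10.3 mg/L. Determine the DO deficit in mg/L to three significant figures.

D = C_s − C = 10.3 − 5.30 = 5.00 mg/L.

D ≈ 5.00 mg/L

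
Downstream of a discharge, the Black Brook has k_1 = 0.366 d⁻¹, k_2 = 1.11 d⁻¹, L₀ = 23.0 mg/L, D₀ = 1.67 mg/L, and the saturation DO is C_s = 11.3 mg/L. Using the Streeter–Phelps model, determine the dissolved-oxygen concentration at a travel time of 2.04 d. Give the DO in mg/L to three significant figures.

k_1 L₀/(k_2−k_1) = 0.366×23.0/(1.11−0.366) = 8.418/0.7440 = 11.31 mg/L.
e^(−k_1 t) = e^(−0.366×2.040) = 0.4740; e^(−k_2 t) = e^(−1.11×2.040) = 0.1039.
D = 11.31 × (0.4740 − 0.1039) + 1.67 × 0.1039 = 4.187 + 0.1735 = 4.361 mg/L.
DO = C_s − D = 11.3 − 4.361 = 6.939 mg/L.

DO ≈ 6.94 mg/L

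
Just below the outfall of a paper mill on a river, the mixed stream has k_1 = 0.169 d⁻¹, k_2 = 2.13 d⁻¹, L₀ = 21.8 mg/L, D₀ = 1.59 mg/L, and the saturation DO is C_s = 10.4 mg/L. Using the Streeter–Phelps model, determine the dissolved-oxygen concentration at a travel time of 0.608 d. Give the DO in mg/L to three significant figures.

DO ≈ 8.78 mg/L

k_1 L₀/(k_2−k_1) = 0.169×21.8/(2.13−0.169) = 3.684/1.961 = 1.879 mg/L.
e^(−k_1 t) = e^(−0.169×0.6080) = 0.9024; e^(−k_2 t) = e^(−2.13×0.6080) = 0.2739.
D = 1.879 × (0.9024 − 0.2739) + 1.59 × 0.2739 = 1.181 + 0.4355 = 1.616 mg/L.
DO = C_s − D = 10.4 − 1.616 = 8.784 mg/L.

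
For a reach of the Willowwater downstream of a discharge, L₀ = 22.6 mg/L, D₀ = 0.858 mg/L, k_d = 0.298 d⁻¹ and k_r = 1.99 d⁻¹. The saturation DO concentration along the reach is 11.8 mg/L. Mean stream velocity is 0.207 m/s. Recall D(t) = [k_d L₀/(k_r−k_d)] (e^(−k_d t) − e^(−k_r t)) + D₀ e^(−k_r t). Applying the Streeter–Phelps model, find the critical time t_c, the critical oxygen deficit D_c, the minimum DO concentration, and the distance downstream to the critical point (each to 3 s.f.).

t_c = [1/(k_r−k_d)] ln[(k_r/k_d)(1 − D₀(k_r−k_d)/(k_d L₀))]
= [1/(1.99−0.298)] ln[(1.99/0.298)(1 − 0.858×1.692/(0.298×22.6))]
= (1/1.692) ln[6.678 × 0.7844] = 0.5910 × ln(5.238) = 0.5910 × 1.656 = 0.9787 d.
D_c = (k_d/k_r) L₀ e^(−k_d t_c) = (0.298/1.99) × 22.6 × e^(−0.298×0.9787) = 0.1497 × 22.6 × 0.7470 = 2.528 mg/L.
Minimum DO = C_s − D_c = 11.8 − 2.528 = 9.272 mg/L.
x_c = v t_c = 0.207 m/s × 0.9787 d × 86400 s/d = 17500 m ≈ 17.5 km.

t_c ≈ 0.979 d; D_c ≈ 2.53 mg/L; min DO ≈ 9.27 mg/L; x_c ≈ 17.5 km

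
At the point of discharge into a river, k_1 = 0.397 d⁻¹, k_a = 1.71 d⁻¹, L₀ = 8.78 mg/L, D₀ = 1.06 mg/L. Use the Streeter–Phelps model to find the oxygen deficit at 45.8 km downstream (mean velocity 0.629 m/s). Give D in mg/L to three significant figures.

Travel time t = x/v = 45.8 km / (0.629 m/s) = 45800 m / 0.629 m/s = 72810 s = 0.8428 d.
k_1 L₀/(k_a−k_1) = 0.397×8.78/(1.71−0.397) = 3.486/1.313 = 2.655 mg/L.
e^(−k_1 t) = e^(−0.397×0.8428) = 0.7156; e^(−k_a t) = e^(−1.71×0.8428) = 0.2367.
D = 2.655 × (0.7156 − 0.2367) + 1.06 × 0.2367 = 1.272 + 0.2509 = 1.522 mg/L.

D ≈ 1.52 mg/L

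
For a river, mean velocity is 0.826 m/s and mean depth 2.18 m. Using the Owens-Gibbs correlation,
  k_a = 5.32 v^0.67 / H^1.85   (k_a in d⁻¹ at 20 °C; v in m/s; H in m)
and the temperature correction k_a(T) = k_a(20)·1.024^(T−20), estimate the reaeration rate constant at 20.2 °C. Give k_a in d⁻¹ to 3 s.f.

k_a(20) = 5.32 × 0.826^0.67 / 2.18^1.85 = 5.32 × 0.8798 / 4.228 = 1.107 d⁻¹.
k_a(20.2) = 1.107 × 1.024^(20.2−20) = 1.107 × 1.005 = 1.112 d⁻¹.

k_a ≈ 1.11 d⁻¹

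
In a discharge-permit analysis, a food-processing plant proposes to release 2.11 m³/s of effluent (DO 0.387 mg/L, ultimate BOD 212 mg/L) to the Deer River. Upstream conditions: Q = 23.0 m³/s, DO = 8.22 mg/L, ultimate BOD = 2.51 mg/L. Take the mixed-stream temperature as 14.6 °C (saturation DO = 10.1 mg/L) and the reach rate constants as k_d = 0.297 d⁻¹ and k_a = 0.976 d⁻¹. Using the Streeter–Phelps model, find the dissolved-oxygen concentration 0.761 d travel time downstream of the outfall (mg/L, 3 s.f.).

Mixed DO = (23.0×8.22 + 2.11×0.387)/(23.0+2.11) = 189.9/25.11 = 7.562 mg/L.
Mixed L₀ = (23.0×2.51 + 2.11×212)/(25.11) = 505.1/25.11 = 20.11 mg/L.
Initial deficit D₀ = C_s − DO₀ = 10.1 − 7.562 = 2.538 mg/L.
D(0.761) = [0.297×20.11/(0.976−0.297)](e^(−0.297×0.761) − e^(−0.976×0.761)) + 2.538 e^(−0.976×0.761)
= 8.798 × (0.7977 − 0.4758) + 2.538 × 0.4758 = 4.040 mg/L.
DO = 10.1 − 4.040 = 6.060 mg/L.

DO ≈ 6.06 mg/L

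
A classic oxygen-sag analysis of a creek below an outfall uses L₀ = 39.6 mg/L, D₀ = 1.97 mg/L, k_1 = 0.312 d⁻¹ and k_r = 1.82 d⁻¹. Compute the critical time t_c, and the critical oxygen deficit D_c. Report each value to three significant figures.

At the critical point dD/dt = 0, so k_1 L₀ e^(−k_1 t) = k_r D. Substituting D(t) from the Streeter–Phelps equation and solving for t gives
t_c = ln[(k_r/k_1)(1 − D₀(k_r−k_1)/(k_1 L₀))] / (k_r−k_1).
Here k_r−k_1 = 1.508 d⁻¹ and 1 − D₀(k_r−k_1)/(k_1 L₀) = 1 − 1.97×1.508/(0.312×39.6) = 0.7596, so
t_c = ln(5.833 × 0.7596) / 1.508 = 1.489 / 1.508 = 0.9871 d.
D_c = (k_1/k_r) L₀ e^(−k_1 t_c) = (0.312/1.82) × 39.6 × e^(−0.312×0.9871) = 0.1714 × 39.6 × 0.7349 = 4.989 mg/L.

t_c ≈ 0.987 d; D_c ≈ 4.99 mg/L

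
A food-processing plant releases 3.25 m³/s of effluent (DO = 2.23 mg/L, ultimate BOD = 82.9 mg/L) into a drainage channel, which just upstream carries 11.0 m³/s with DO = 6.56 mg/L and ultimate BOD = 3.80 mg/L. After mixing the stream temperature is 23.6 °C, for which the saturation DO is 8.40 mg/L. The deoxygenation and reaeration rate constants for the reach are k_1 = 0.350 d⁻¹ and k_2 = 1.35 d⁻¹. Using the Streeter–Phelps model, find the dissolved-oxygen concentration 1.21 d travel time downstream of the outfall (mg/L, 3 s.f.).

DO ≈ 4.34 mg/L

Mixed DO = (11.0×6.56 + 3.25×2.23)/(11.0+3.25) = 79.41/14.25 = 5.572 mg/L.
Mixed L₀ = (11.0×3.80 + 3.25×82.9)/(14.25) = 311.2/14.25 = 21.84 mg/L.
Initial deficit D₀ = C_s − DO₀ = 8.40 − 5.572 = 2.828 mg/L.
D(1.21) = [0.350×21.84/(1.35−0.350)](e^(−0.350×1.21) − e^(−1.35×1.21)) + 2.828 e^(−1.35×1.21)
= 7.644 × (0.6548 − 0.1952) + 2.828 × 0.1952 = 4.065 mg/L.
DO = 8.40 − 4.065 = 4.335 mg/L.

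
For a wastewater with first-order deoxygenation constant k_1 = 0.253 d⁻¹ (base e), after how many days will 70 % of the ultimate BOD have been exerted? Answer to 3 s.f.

t ≈ 4.76 d

y/L₀ = 1 − e^(−k_1 t) = 0.70 ⇒ e^(−k_1 t) = 0.300
t = −ln(0.300) / 0.253 = 1.204 / 0.253 = 4.759 d.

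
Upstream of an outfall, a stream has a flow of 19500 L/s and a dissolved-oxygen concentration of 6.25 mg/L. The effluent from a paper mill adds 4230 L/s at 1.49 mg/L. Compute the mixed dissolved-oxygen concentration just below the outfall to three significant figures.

Flow-weighted mixing: C = (Q_r C_r + Q_w C_w)/(Q_r + Q_w)
= (19500×6.25 + 4230×1.49)/(19500 + 4230) = 128200/23730 = 5.402 mg/L.

5.40 mg/L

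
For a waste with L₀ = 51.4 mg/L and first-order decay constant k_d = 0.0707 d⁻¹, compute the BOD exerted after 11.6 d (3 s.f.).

y ≈ 28.8 mg/L

y_t = L₀(1 − e^(−k_d t)) = 51.4 × (1 − e^(−0.0707×11.6))
= 51.4 × (1 − 0.4404) = 51.4 × 0.5596 = 28.76 mg/L.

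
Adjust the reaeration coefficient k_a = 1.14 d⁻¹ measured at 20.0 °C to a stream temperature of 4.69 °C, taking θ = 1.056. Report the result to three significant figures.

k_a(T₂) = k_a(T₁) · θ^(T₂−T₁) = 1.14 × 1.056^(4.69−20.0)
= 1.14 × 1.056^-15.3 = 1.14 × 0.4342 = 0.4950 d⁻¹.

k_a ≈ 0.495 d⁻¹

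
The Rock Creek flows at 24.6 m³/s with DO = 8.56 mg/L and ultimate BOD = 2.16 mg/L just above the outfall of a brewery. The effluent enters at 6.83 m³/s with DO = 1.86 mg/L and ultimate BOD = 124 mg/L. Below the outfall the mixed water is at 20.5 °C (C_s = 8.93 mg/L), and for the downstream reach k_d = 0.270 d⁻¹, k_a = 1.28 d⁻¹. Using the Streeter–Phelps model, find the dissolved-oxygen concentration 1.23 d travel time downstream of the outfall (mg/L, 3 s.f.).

Mixed DO = (24.6×8.56 + 6.83×1.86)/(24.6+6.83) = 223.3/31.43 = 7.104 mg/L.
Mixed L₀ = (24.6×2.16 + 6.83×124)/(31.43) = 900.1/31.43 = 28.64 mg/L.
Initial deficit D₀ = C_s − DO₀ = 8.93 − 7.104 = 1.826 mg/L.
D(1.23) = [0.270×28.64/(1.28−0.270)](e^(−0.270×1.23) − e^(−1.28×1.23)) + 1.826 e^(−1.28×1.23)
= 7.655 × (0.7174 − 0.2071) + 1.826 × 0.2071 = 4.285 mg/L.
DO = 8.93 − 4.285 = 4.645 mg/L.

DO ≈ 4.65 mg/L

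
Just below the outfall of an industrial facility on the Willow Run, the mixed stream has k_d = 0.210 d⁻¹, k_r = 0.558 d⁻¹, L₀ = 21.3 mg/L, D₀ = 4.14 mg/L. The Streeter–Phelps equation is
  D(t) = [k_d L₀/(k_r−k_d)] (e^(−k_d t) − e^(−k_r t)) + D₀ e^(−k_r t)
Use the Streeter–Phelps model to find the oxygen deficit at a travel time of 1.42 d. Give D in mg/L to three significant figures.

k_d L₀/(k_r−k_d) = 0.210×21.3/(0.558−0.210) = 4.473/0.3480 = 12.85 mg/L.
e^(−k_d t) = e^(−0.210×1.420) = 0.7422; e^(−k_r t) = e^(−0.558×1.420) = 0.4528.
D = 12.85 × (0.7422 − 0.4528) + 4.14 × 0.4528 = 3.720 + 1.874 = 5.594 mg/L.

D ≈ 5.59 mg/L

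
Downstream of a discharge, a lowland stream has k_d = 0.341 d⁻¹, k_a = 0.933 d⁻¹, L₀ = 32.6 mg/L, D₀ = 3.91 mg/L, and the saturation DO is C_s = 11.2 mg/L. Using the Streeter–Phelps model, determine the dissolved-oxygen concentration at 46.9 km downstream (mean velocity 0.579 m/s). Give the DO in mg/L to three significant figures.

DO ≈ 3.76 mg/L

Travel time t = x/v = 46.9 km / (0.579 m/s) = 46900 m / 0.579 m/s = 81000 s = 0.9375 d.
k_d L₀/(k_a−k_d) = 0.341×32.6/(0.933−0.341) = 11.12/0.5920 = 18.78 mg/L.
e^(−k_d t) = e^(−0.341×0.9375) = 0.7264; e^(−k_a t) = e^(−0.933×0.9375) = 0.4170.
D = 18.78 × (0.7264 − 0.4170) + 3.91 × 0.4170 = 5.810 + 1.630 = 7.440 mg/L.
DO = C_s − D = 11.2 − 7.440 = 3.760 mg/L.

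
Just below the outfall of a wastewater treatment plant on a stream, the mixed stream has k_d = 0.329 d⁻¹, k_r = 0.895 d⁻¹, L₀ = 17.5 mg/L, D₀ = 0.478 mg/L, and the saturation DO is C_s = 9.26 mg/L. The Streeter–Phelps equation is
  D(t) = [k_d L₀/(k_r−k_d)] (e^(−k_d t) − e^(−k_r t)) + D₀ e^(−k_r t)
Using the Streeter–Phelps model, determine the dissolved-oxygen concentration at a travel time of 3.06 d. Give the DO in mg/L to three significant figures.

k_d L₀/(k_r−k_d) = 0.329×17.5/(0.895−0.329) = 5.758/0.5660 = 10.17 mg/L.
e^(−k_d t) = e^(−0.329×3.060) = 0.3654; e^(−k_r t) = e^(−0.895×3.060) = 0.06465.
D = 10.17 × (0.3654 − 0.06465) + 0.478 × 0.06465 = 3.059 + 0.03090 = 3.090 mg/L.
DO = C_s − D = 9.26 − 3.090 = 6.170 mg/L.

DO ≈ 6.17 mg/L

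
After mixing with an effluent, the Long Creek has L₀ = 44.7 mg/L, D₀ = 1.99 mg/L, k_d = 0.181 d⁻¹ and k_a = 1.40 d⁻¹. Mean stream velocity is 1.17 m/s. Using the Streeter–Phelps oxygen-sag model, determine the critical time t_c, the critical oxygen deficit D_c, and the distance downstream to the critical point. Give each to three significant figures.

t_c ≈ 1.39 d; D_c ≈ 4.50 mg/L; x_c ≈ 140 km

t_c = [1/(k_a−k_d)] ln[(k_a/k_d)(1 − D₀(k_a−k_d)/(k_d L₀))]
= [1/(1.40−0.181)] ln[(1.40/0.181)(1 − 1.99×1.219/(0.181×44.7))]
= (1/1.219) ln[7.735 × 0.7002] = 0.8203 × ln(5.416) = 0.8203 × 1.689 = 1.386 d.
L(t_c) = L₀ e^(−k_d t_c) = 44.7 × 0.7782 = 34.78 mg/L, and at the critical point k_a D_c = k_d L, so D_c = (0.181/1.40) × 34.78 = 4.497 mg/L.
x_c = v t_c = 1.17 m/s × 1.386 d × 86400 s/d = 140100 m ≈ 140 km.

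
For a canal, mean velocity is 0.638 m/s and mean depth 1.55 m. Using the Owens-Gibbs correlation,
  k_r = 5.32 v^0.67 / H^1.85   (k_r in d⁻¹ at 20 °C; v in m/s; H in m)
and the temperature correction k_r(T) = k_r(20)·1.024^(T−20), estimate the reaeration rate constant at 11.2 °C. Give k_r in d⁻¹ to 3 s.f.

k_r(20) = 5.32 × 0.638^0.67 / 1.55^1.85 = 5.32 × 0.7400 / 2.250 = 1.750 d⁻¹.
k_r(11.2) = 1.750 × 1.024^(11.2−20) = 1.750 × 0.8116 = 1.420 d⁻¹.

k_r ≈ 1.42 d⁻¹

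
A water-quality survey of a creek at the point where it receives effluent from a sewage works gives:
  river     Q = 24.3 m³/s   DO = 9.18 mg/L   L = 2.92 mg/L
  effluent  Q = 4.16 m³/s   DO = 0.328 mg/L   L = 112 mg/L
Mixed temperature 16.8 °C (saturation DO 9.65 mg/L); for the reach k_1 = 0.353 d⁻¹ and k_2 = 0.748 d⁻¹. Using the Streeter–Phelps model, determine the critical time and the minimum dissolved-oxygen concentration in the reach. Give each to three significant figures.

t_c ≈ 1.62 d; minimum DO ≈ 4.63 mg/L

Mixed DO = (24.3×9.18 + 4.16×0.328)/(24.3+4.16) = 224.4/28.46 = 7.886 mg/L.
Mixed L₀ = (24.3×2.92 + 4.16×112)/(28.46) = 536.9/28.46 = 18.86 mg/L.
Initial deficit D₀ = C_s − DO₀ = 9.65 − 7.886 = 1.764 mg/L.
t_c = (1/0.3950) ln[(0.748/0.353)(1 − 1.764×0.3950/(0.353×18.86))] = 2.532 × ln(1.897) = 1.621 d.
D_c = (0.353/0.748) × 18.86 × e^(−0.353×1.621) = 0.4719 × 18.86 × 0.5642 = 5.023 mg/L.
Minimum DO = 9.65 − 5.023 = 4.627 mg/L.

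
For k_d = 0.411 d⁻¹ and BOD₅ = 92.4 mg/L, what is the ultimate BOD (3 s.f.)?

L₀ ≈ 106 mg/L

BOD₅ = L₀(1 − e^(−5k_d)) ⇒ L₀ = BOD₅ / (1 − e^(−5×0.411))
= 92.4 / (1 − 0.1281) = 92.4 / 0.8719 = 106.0 mg/L.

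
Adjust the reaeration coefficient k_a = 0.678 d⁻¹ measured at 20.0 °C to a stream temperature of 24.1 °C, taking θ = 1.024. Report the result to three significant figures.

k_a ≈ 0.747 d⁻¹

k_a(T₂) = k_a(T₁) · θ^(T₂−T₁) = 0.678 × 1.024^(24.1−20.0)
= 0.678 × 1.024^4.10 = 0.678 × 1.102 = 0.7472 d⁻¹.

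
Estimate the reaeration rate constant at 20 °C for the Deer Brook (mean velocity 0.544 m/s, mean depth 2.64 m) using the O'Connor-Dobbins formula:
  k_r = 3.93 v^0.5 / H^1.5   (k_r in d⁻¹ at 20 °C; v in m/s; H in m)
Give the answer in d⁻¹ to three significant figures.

k_r ≈ 0.676 d⁻¹

k_r = 3.93 × 0.544^0.5 / 2.64^1.5 = 3.93 × 0.7376 / 4.289 = 0.6758 d⁻¹.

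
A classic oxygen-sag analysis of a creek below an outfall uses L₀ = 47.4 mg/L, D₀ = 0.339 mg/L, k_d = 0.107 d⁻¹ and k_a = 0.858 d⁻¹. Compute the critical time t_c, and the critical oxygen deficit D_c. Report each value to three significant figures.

t_c ≈ 2.70 d; D_c ≈ 4.43 mg/L

t_c = [1/(k_a−k_d)] ln[(k_a/k_d)(1 − D₀(k_a−k_d)/(k_d L₀))]
= [1/(0.858−0.107)] ln[(0.858/0.107)(1 − 0.339×0.7510/(0.107×47.4))]
= (1/0.7510) ln[8.019 × 0.9498] = 1.332 × ln(7.616) = 1.332 × 2.030 = 2.703 d.
L(t_c) = L₀ e^(−k_d t_c) = 47.4 × 0.7488 = 35.49 mg/L, and at the critical point k_a D_c = k_d L, so D_c = (0.107/0.858) × 35.49 = 4.426 mg/L.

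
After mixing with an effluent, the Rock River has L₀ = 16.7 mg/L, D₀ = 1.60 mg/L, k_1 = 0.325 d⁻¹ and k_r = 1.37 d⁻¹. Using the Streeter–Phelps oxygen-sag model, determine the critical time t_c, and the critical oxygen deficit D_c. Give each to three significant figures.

t_c = [1/(k_r−k_1)] ln[(k_r/k_1)(1 − D₀(k_r−k_1)/(k_1 L₀))]
= [1/(1.37−0.325)] ln[(1.37/0.325)(1 − 1.60×1.045/(0.325×16.7))]
= (1/1.045) ln[4.215 × 0.6919] = 0.9569 × ln(2.917) = 0.9569 × 1.070 = 1.024 d.
L(t_c) = L₀ e^(−k_1 t_c) = 16.7 × 0.7168 = 11.97 mg/L, and at the critical point k_r D_c = k_1 L, so D_c = (0.325/1.37) × 11.97 = 2.840 mg/L.

t_c ≈ 1.02 d; D_c ≈ 2.84 mg/L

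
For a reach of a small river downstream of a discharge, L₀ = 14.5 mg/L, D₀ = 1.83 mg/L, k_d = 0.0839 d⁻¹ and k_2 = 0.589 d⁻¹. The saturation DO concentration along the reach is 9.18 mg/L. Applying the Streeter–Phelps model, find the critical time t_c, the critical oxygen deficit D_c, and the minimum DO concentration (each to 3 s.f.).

t_c ≈ 1.03 d; D_c ≈ 1.89 mg/L; min DO ≈ 7.29 mg/L

At the critical point dD/dt = 0, so k_d L₀ e^(−k_d t) = k_2 D. Substituting D(t) from the Streeter–Phelps equation and solving for t gives
t_c = ln[(k_2/k_d)(1 − D₀(k_2−k_d)/(k_d L₀))] / (k_2−k_d).
Here k_2−k_d = 0.5051 d⁻¹ and 1 − D₀(k_2−k_d)/(k_d L₀) = 1 − 1.83×0.5051/(0.0839×14.5) = 0.2402, so
t_c = ln(7.020 × 0.2402) / 0.5051 = 0.5225 / 0.5051 = 1.034 d.
D_c = (k_d/k_2) L₀ e^(−k_d t_c) = (0.0839/0.589) × 14.5 × e^(−0.0839×1.034) = 0.1424 × 14.5 × 0.9169 = 1.894 mg/L.
Minimum DO = C_s − D_c = 9.18 − 1.894 = 7.286 mg/L.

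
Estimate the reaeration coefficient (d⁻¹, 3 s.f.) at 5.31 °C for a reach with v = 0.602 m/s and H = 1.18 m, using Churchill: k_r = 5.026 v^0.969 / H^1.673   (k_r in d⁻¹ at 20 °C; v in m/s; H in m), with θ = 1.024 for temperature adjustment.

k_r ≈ 1.64 d⁻¹

k_r(20) = 5.026 × 0.602^0.969 / 1.18^1.673 = 5.026 × 0.6115 / 1.319 = 2.330 d⁻¹.
k_r(5.31) = 2.330 × 1.024^(5.31−20) = 2.330 × 0.7058 = 1.645 d⁻¹.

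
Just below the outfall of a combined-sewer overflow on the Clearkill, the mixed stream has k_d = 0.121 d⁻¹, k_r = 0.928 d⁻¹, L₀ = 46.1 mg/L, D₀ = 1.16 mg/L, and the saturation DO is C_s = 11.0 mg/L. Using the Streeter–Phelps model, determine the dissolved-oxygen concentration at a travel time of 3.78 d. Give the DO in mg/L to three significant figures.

k_d L₀/(k_r−k_d) = 0.121×46.1/(0.928−0.121) = 5.578/0.8070 = 6.912 mg/L.
e^(−k_d t) = e^(−0.121×3.780) = 0.6329; e^(−k_r t) = e^(−0.928×3.780) = 0.02996.
D = 6.912 × (0.6329 − 0.02996) + 1.16 × 0.02996 = 4.168 + 0.03476 = 4.203 mg/L.
DO = C_s − D = 11.0 − 4.203 = 6.797 mg/L.

DO ≈ 6.80 mg/L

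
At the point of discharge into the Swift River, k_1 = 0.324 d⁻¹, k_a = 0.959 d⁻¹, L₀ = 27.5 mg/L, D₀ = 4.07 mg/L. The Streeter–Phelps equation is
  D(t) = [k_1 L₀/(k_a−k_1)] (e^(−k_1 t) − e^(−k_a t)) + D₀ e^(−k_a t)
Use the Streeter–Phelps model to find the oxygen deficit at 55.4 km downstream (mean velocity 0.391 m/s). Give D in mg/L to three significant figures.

Travel time t = x/v = 55.4 km / (0.391 m/s) = 55400 m / 0.391 m/s = 141700 s = 1.640 d.
k_1 L₀/(k_a−k_1) = 0.324×27.5/(0.959−0.324) = 8.910/0.6350 = 14.03 mg/L.
e^(−k_1 t) = e^(−0.324×1.640) = 0.5878; e^(−k_a t) = e^(−0.959×1.640) = 0.2075.
D = 14.03 × (0.5878 − 0.2075) + 4.07 × 0.2075 = 5.337 + 0.8445 = 6.181 mg/L.

D ≈ 6.18 mg/L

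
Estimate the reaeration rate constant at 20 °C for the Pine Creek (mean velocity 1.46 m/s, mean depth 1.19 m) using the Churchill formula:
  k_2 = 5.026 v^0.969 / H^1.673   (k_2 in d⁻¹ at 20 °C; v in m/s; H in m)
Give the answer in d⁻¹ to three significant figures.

k_2 ≈ 5.42 d⁻¹

k_2 = 5.026 × 1.46^0.969 / 1.19^1.673 = 5.026 × 1.443 / 1.338 = 5.421 d⁻¹.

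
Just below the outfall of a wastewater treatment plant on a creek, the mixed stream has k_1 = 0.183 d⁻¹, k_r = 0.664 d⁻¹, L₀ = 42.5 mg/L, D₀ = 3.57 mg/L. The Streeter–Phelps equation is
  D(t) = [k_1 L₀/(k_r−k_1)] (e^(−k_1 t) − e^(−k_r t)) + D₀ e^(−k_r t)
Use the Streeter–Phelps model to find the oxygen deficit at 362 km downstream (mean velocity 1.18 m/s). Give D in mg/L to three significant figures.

D ≈ 7.25 mg/L

Travel time t = x/v = 362 km / (1.18 m/s) = 362000 m / 1.18 m/s = 306800 s = 3.551 d.
k_1 L₀/(k_r−k_1) = 0.183×42.5/(0.664−0.183) = 7.777/0.4810 = 16.17 mg/L.
e^(−k_1 t) = e^(−0.183×3.551) = 0.5222; e^(−k_r t) = e^(−0.664×3.551) = 0.09464.
D = 16.17 × (0.5222 − 0.09464) + 3.57 × 0.09464 = 6.913 + 0.3379 = 7.251 mg/L.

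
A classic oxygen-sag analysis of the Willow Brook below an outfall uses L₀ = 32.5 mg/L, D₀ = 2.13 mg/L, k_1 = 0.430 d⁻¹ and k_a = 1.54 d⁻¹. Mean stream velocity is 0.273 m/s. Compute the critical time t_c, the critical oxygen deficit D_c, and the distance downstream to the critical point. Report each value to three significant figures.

t_c ≈ 0.982 d; D_c ≈ 5.95 mg/L; x_c ≈ 23.2 km

At the critical point dD/dt = 0, so k_1 L₀ e^(−k_1 t) = k_a D. Substituting D(t) from the Streeter–Phelps equation and solving for t gives
t_c = ln[(k_a/k_1)(1 − D₀(k_a−k_1)/(k_1 L₀))] / (k_a−k_1).
Here k_a−k_1 = 1.110 d⁻¹ and 1 − D₀(k_a−k_1)/(k_1 L₀) = 1 − 2.13×1.110/(0.430×32.5) = 0.8308, so
t_c = ln(3.581 × 0.8308) / 1.110 = 1.090 / 1.110 = 0.9824 d.
D_c = (k_1/k_a) L₀ e^(−k_1 t_c) = (0.430/1.54) × 32.5 × e^(−0.430×0.9824) = 0.2792 × 32.5 × 0.6555 = 5.948 mg/L.
x_c = v t_c = 0.273 m/s × 0.9824 d × 86400 s/d = 23170 m ≈ 23.2 km.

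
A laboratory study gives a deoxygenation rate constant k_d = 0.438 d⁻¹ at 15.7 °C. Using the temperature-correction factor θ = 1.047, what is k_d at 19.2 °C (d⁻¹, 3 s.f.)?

k_d ≈ 0.514 d⁻¹

k_d(T₂) = k_d(T₁) · θ^(T₂−T₁) = 0.438 × 1.047^(19.2−15.7)
= 0.438 × 1.047^3.50 = 0.438 × 1.174 = 0.5144 d⁻¹.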